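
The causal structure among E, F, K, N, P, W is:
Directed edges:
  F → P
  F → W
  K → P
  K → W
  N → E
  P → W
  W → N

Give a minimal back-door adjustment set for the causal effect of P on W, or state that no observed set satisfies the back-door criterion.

P→W: minimal back-door set {F, K}.

desc(P)\{P}={E,N,W}; candidates ⊆ {F,K}.
size 0: {}; under {} P still reaches {E,F,K,N,W} ∋ W.
size 1: {F}, {K}; under {F} P still reaches {E,K,N,W} ∋ W.
{F,K}: P⊥W given {F,K} in G with P→· removed — back-door holds.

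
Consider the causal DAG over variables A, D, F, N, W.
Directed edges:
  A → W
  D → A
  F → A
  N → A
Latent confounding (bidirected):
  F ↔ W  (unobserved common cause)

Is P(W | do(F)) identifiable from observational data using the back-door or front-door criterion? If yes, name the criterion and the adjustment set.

desc(F)\{F}={A,W}; candidates ⊆ {D,N}.
F↔W: latent back-door arc(s) into F.
size 0: {}; under {} F still reaches {W} ∋ W.
size 1: {D}, {N}; under {D} F still reaches {W} ∋ W.
size 2: {D,N}; under {D,N} F still reaches {W} ∋ W.
F↔W cannot be blocked by any observed set — no back-door set.
{A}: (i) intercepts every directed F→W path; (ii) no back-door F→{A}; (iii) {F} blocks every back-door {A}→W. Front-door holds.
P(W|do(F)) = Σ_{A} P(A|F) Σ_{F'} P(W|A,F')P(F').

P(W|do(F)): frontdoor, adjust for {A}.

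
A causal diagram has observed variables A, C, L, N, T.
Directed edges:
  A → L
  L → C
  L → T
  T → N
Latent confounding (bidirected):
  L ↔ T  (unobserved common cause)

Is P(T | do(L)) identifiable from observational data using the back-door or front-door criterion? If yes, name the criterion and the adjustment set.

desc(L)\{L}={C,N,T}; candidates ⊆ {A}.
L↔T: latent back-door arc(s) into L.
size 0: {}; under {} L still reaches {A,N,T} ∋ T.
size 1: {A}; under {A} L still reaches {N,T} ∋ T.
L↔T cannot be blocked by any observed set — no back-door set.
No mediator lies on a directed L→…→T path.
Neither criterion identifies P(T|do(L)) in this graph.

P(T|do(L)): not identifiable (no BD/FD set).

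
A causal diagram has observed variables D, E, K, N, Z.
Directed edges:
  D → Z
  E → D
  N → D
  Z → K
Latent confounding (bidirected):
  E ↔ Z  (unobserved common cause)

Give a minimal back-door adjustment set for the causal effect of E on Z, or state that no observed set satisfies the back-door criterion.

desc(E)\{E}={D,K,Z}; candidates ⊆ {N}.
E↔Z: latent back-door arc(s) into E.
size 0: {}; under {} E still reaches {K,Z} ∋ Z.
size 1: {N}; under {N} E still reaches {K,Z} ∋ Z.
E↔Z cannot be blocked by any observed set — no back-door set.

E→Z: no observed back-door set.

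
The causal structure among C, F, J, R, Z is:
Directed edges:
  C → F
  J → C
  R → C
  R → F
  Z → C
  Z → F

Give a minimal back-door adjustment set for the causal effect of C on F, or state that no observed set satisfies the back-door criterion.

desc(C)\{C}={F}; candidates ⊆ {J,R,Z}.
size 0: {}; under {} C still reaches {F,J,R,Z} ∋ F.
size 1: {J}, {R}, {Z}; under {J} C still reaches {F,R,Z} ∋ F.
{R,Z}: C⊥F given {R,Z} in G with C→· removed — back-door holds.

C→F: minimal back-door set {R, Z}.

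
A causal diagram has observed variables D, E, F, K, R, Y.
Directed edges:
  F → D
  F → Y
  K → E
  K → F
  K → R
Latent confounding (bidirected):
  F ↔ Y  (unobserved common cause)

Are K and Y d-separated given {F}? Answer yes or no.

No — K and Y are d-connected given {F}.

Bayes-Ball from K | {F} reaches {E,R,Y}.
Y ∈ reach(K|{F}) ⇒ K ⊥̸ Y | {F}.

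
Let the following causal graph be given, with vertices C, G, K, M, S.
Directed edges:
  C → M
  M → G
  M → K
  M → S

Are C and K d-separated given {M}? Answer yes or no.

Yes — C ⊥ K | {M}.

Bayes-Ball from C | {M} reaches ∅.
K ∉ reach(C|{M}) ⇒ C ⊥ K | {M}.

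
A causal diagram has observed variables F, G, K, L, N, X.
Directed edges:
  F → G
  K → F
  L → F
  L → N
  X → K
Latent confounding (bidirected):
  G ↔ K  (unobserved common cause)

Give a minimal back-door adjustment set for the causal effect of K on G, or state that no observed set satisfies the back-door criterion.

desc(K)\{K}={F,G}; candidates ⊆ {L,N,X}.
K↔G: latent back-door arc(s) into K.
size 0: {}; under {} K still reaches {G,X} ∋ G.
size 1: {L}, {N}, {X}; under {L} K still reaches {G,X} ∋ G.
size 2: {L,N}, {L,X}, {N,X}; under {L,N} K still reaches {G,X} ∋ G.
K↔G cannot be blocked by any observed set — no back-door set.

K→G: no observed back-door set.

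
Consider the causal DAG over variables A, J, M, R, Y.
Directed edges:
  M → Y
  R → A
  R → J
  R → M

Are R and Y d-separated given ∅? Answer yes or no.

No — R and Y are d-connected given ∅.

Bayes-Ball from R | ∅ reaches {A,J,M,Y}.
Y ∈ reach(R|∅) ⇒ R ⊥̸ Y | ∅.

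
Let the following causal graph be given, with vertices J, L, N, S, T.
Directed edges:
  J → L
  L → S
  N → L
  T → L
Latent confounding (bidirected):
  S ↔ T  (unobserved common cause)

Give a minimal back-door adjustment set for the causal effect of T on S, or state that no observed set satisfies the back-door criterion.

T→S: no observed back-door set.

desc(T)\{T}={L,S}; candidates ⊆ {J,N}.
T↔S: latent back-door arc(s) into T.
size 0: {}; under {} T still reaches {S} ∋ S.
size 1: {J}, {N}; under {J} T still reaches {S} ∋ S.
size 2: {J,N}; under {J,N} T still reaches {S} ∋ S.
T↔S cannot be blocked by any observed set — no back-door set.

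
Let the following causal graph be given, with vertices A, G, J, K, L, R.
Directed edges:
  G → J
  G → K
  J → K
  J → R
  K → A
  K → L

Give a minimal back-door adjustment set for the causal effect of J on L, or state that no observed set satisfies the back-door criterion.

desc(J)\{J}={A,K,L,R}; candidates ⊆ {G}.
size 0: {}; under {} J still reaches {A,G,K,L} ∋ L.
{G}: J⊥L given {G} in G with J→· removed — back-door holds.

J→L: minimal back-door set {G}.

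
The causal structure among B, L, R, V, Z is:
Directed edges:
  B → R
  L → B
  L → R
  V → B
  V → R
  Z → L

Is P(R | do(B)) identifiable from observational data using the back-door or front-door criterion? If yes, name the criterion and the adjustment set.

desc(B)\{B}={R}; candidates ⊆ {L,V,Z}.
size 0: {}; under {} B still reaches {L,R,V,Z} ∋ R.
size 1: {L}, {V}, {Z}; under {L} B still reaches {R,V} ∋ R.
{L,V}: B⊥R given {L,V} in G with B→· removed — back-door holds.
P(R|do(B)) = Σ_{L,V} P(R|B,L,V)·P(L,V).

P(R|do(B)): backdoor, adjust for {L, V}.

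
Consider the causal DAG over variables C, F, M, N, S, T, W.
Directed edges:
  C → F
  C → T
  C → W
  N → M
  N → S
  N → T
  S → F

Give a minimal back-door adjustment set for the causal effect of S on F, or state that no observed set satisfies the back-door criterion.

S→F: minimal back-door set ∅.

desc(S)\{S}={F}; candidates ⊆ {C,M,N,T,W}.
∅: S⊥F given ∅ in G with S→· removed — back-door holds.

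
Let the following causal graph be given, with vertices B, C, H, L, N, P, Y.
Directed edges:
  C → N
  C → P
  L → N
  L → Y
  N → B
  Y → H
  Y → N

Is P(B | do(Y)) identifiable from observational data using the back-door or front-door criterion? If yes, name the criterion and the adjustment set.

desc(Y)\{Y}={B,H,N}; candidates ⊆ {C,L,P}.
size 0: {}; under {} Y still reaches {B,L,N} ∋ B.
{L}: Y⊥B given {L} in G with Y→· removed — back-door holds.
P(B|do(Y)) = Σ_{L} P(B|Y,L)·P(L).

P(B|do(Y)): backdoor, adjust for {L}.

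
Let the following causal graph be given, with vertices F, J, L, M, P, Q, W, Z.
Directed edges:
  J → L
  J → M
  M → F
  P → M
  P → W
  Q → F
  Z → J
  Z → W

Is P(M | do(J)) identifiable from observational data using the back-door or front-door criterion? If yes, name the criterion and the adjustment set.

desc(J)\{J}={F,L,M}; candidates ⊆ {P,Q,W,Z}.
∅: J⊥M given ∅ in G with J→· removed — back-door holds.
P(M|do(J)) = P(M|J) — no adjustment needed.

P(M|do(J)): backdoor, adjust for ∅.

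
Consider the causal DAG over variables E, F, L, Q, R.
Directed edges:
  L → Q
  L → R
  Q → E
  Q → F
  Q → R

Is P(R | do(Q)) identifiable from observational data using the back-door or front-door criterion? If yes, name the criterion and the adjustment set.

desc(Q)\{Q}={E,F,R}; candidates ⊆ {L}.
size 0: {}; under {} Q still reaches {L,R} ∋ R.
{L}: Q⊥R given {L} in G with Q→· removed — back-door holds.
P(R|do(Q)) = Σ_{L} P(R|Q,L)·P(L).

P(R|do(Q)): backdoor, adjust for {L}.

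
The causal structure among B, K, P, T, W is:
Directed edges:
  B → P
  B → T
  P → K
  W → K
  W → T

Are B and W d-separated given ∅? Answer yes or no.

Bayes-Ball from B | ∅ reaches {K,P,T}.
W ∉ reach(B|∅) ⇒ B ⊥ W | ∅.

Yes — B ⊥ W | ∅.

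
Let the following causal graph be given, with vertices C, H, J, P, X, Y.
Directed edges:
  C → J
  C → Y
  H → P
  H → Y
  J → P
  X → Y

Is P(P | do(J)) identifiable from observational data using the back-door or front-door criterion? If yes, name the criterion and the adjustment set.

desc(J)\{J}={P}; candidates ⊆ {C,H,X,Y}.
∅: J⊥P given ∅ in G with J→· removed — back-door holds.
P(P|do(J)) = P(P|J) — no adjustment needed.

P(P|do(J)): backdoor, adjust for ∅.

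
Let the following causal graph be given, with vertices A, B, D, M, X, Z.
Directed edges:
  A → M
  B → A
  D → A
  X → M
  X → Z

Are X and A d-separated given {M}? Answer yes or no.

Bayes-Ball from X | {M} reaches {A,B,D,Z}.
A ∈ reach(X|{M}) ⇒ X ⊥̸ A | {M}.

No — X and A are d-connected given {M}.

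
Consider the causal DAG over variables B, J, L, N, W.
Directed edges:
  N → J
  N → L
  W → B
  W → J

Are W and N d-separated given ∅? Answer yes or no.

Bayes-Ball from W | ∅ reaches {B,J}.
N ∉ reach(W|∅) ⇒ W ⊥ N | ∅.

Yes — W ⊥ N | ∅.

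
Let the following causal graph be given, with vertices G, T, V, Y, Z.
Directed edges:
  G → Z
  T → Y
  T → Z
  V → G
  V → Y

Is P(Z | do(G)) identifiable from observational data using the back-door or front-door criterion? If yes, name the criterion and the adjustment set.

P(Z|do(G)): backdoor, adjust for ∅.

desc(G)\{G}={Z}; candidates ⊆ {T,V,Y}.
∅: G⊥Z given ∅ in G with G→· removed — back-door holds.
P(Z|do(G)) = P(Z|G) — no adjustment needed.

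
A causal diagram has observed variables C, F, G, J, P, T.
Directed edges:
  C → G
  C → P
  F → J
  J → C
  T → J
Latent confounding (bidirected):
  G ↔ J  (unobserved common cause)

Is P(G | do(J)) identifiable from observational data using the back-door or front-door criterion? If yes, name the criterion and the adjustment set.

desc(J)\{J}={C,G,P}; candidates ⊆ {F,T}.
J↔G: latent back-door arc(s) into J.
size 0: {}; under {} J still reaches {F,G,T} ∋ G.
size 1: {F}, {T}; under {F} J still reaches {G,T} ∋ G.
size 2: {F,T}; under {F,T} J still reaches {G} ∋ G.
J↔G cannot be blocked by any observed set — no back-door set.
{C}: (i) intercepts every directed J→G path; (ii) no back-door J→{C}; (iii) {J} blocks every back-door {C}→G. Front-door holds.
P(G|do(J)) = Σ_{C} P(C|J) Σ_{J'} P(G|C,J')P(J').

P(G|do(J)): frontdoor, adjust for {C}.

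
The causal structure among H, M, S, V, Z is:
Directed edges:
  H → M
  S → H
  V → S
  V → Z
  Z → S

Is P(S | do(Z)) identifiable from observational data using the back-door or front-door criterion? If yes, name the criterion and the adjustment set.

P(S|do(Z)): backdoor, adjust for {V}.

desc(Z)\{Z}={H,M,S}; candidates ⊆ {V}.
size 0: {}; under {} Z still reaches {H,M,S,V} ∋ S.
{V}: Z⊥S given {V} in G with Z→· removed — back-door holds.
P(S|do(Z)) = Σ_{V} P(S|Z,V)·P(V).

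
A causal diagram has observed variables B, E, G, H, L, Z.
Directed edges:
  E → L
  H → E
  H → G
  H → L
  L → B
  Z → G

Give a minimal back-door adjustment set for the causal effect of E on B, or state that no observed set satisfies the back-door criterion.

desc(E)\{E}={B,L}; candidates ⊆ {G,H,Z}.
size 0: {}; under {} E still reaches {B,G,H,L} ∋ B.
{H}: E⊥B given {H} in G with E→· removed — back-door holds.

E→B: minimal back-door set {H}.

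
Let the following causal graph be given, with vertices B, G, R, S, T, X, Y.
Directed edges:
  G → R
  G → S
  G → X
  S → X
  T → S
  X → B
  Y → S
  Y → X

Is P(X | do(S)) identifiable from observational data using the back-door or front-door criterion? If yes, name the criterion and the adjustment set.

desc(S)\{S}={B,X}; candidates ⊆ {G,R,T,Y}.
size 0: {}; under {} S still reaches {B,G,R,T,X,Y} ∋ X.
size 1: {G}, {R}, {T} …(+1); under {G} S still reaches {B,T,X,Y} ∋ X.
{G,Y}: S⊥X given {G,Y} in G with S→· removed — back-door holds.
P(X|do(S)) = Σ_{G,Y} P(X|S,G,Y)·P(G,Y).

P(X|do(S)): backdoor, adjust for {G, Y}.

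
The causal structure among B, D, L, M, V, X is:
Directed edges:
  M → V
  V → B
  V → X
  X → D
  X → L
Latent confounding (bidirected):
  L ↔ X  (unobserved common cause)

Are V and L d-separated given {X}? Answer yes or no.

No — V and L are d-connected given {X}.

Bayes-Ball from V | {X} reaches {B,L,M}.
L ∈ reach(V|{X}) ⇒ V ⊥̸ L | {X}.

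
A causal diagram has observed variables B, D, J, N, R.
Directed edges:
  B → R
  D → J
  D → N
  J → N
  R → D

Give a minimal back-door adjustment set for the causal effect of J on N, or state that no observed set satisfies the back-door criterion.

desc(J)\{J}={N}; candidates ⊆ {B,D,R}.
size 0: {}; under {} J still reaches {B,D,N,R} ∋ N.
{D}: J⊥N given {D} in G with J→· removed — back-door holds.

J→N: minimal back-door set {D}.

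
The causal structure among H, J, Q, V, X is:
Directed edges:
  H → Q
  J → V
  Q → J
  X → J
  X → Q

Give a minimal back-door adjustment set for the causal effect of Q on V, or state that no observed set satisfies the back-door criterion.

Q→V: minimal back-door set {X}.

desc(Q)\{Q}={J,V}; candidates ⊆ {H,X}.
size 0: {}; under {} Q still reaches {H,J,V,X} ∋ V.
{X}: Q⊥V given {X} in G with Q→· removed — back-door holds.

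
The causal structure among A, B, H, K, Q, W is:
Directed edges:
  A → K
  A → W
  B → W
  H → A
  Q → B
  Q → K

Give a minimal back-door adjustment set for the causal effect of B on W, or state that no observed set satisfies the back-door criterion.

B→W: minimal back-door set ∅.

desc(B)\{B}={W}; candidates ⊆ {A,H,K,Q}.
∅: B⊥W given ∅ in G with B→· removed — back-door holds.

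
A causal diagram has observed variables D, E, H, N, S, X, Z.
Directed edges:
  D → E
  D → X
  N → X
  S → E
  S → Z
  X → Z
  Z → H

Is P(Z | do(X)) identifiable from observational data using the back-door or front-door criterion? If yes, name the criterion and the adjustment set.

desc(X)\{X}={H,Z}; candidates ⊆ {D,E,N,S}.
∅: X⊥Z given ∅ in G with X→· removed — back-door holds.
P(Z|do(X)) = P(Z|X) — no adjustment needed.

P(Z|do(X)): backdoor, adjust for ∅.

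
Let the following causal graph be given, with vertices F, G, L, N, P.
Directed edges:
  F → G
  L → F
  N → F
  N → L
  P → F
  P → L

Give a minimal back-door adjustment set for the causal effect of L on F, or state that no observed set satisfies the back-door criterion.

desc(L)\{L}={F,G}; candidates ⊆ {N,P}.
size 0: {}; under {} L still reaches {F,G,N,P} ∋ F.
size 1: {N}, {P}; under {N} L still reaches {F,G,P} ∋ F.
{N,P}: L⊥F given {N,P} in G with L→· removed — back-door holds.

L→F: minimal back-door set {N, P}.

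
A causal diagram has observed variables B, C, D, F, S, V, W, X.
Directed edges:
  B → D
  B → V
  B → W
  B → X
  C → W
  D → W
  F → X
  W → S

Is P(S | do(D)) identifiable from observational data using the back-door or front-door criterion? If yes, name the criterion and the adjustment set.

desc(D)\{D}={S,W}; candidates ⊆ {B,C,F,V,X}.
size 0: {}; under {} D still reaches {B,S,V,W,X} ∋ S.
{B}: D⊥S given {B} in G with D→· removed — back-door holds.
P(S|do(D)) = Σ_{B} P(S|D,B)·P(B).

P(S|do(D)): backdoor, adjust for {B}.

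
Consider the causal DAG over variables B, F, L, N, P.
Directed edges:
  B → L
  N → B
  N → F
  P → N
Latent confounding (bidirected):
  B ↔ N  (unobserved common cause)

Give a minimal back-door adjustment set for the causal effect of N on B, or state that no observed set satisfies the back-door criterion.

desc(N)\{N}={B,F,L}; candidates ⊆ {P}.
N↔B: latent back-door arc(s) into N.
size 0: {}; under {} N still reaches {B,L,P} ∋ B.
size 1: {P}; under {P} N still reaches {B,L} ∋ B.
N↔B cannot be blocked by any observed set — no back-door set.

N→B: no observed back-door set.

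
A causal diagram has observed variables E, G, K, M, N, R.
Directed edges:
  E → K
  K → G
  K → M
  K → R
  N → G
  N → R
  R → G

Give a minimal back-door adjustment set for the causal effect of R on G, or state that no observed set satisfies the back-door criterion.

desc(R)\{R}={G}; candidates ⊆ {E,K,M,N}.
size 0: {}; under {} R still reaches {E,G,K,M,N} ∋ G.
size 1: {E}, {K}, {M} …(+1); under {E} R still reaches {G,K,M,N} ∋ G.
{K,N}: R⊥G given {K,N} in G with R→· removed — back-door holds.

R→G: minimal back-door set {K, N}.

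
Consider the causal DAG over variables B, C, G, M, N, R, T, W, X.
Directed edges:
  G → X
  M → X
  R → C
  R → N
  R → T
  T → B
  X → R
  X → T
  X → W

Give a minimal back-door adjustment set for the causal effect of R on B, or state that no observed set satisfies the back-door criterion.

desc(R)\{R}={B,C,N,T}; candidates ⊆ {G,M,W,X}.
size 0: {}; under {} R still reaches {B,G,M,T,W,X} ∋ B.
{X}: R⊥B given {X} in G with R→· removed — back-door holds.

R→B: minimal back-door set {X}.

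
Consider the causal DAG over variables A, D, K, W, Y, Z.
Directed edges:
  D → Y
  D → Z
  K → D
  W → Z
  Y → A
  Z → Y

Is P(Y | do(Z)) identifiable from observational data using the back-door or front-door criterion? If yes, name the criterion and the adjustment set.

desc(Z)\{Z}={A,Y}; candidates ⊆ {D,K,W}.
size 0: {}; under {} Z still reaches {A,D,K,W,Y} ∋ Y.
{D}: Z⊥Y given {D} in G with Z→· removed — back-door holds.
P(Y|do(Z)) = Σ_{D} P(Y|Z,D)·P(D).

P(Y|do(Z)): backdoor, adjust for {D}.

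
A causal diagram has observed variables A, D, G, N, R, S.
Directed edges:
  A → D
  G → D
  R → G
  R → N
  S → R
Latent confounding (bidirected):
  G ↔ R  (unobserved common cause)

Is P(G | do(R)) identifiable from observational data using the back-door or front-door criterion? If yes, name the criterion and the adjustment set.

P(G|do(R)): not identifiable (no BD/FD set).

desc(R)\{R}={D,G,N}; candidates ⊆ {A,S}.
R↔G: latent back-door arc(s) into R.
size 0: {}; under {} R still reaches {D,G,S} ∋ G.
size 1: {A}, {S}; under {A} R still reaches {D,G,S} ∋ G.
size 2: {A,S}; under {A,S} R still reaches {D,G} ∋ G.
R↔G cannot be blocked by any observed set — no back-door set.
No mediator lies on a directed R→…→G path.
Neither criterion identifies P(G|do(R)) in this graph.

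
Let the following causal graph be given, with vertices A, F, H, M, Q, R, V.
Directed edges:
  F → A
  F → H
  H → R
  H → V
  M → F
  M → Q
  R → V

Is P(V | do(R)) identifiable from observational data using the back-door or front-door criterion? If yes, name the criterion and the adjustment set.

desc(R)\{R}={V}; candidates ⊆ {A,F,H,M,Q}.
size 0: {}; under {} R still reaches {A,F,H,M,Q,V} ∋ V.
{H}: R⊥V given {H} in G with R→· removed — back-door holds.
P(V|do(R)) = Σ_{H} P(V|R,H)·P(H).

P(V|do(R)): backdoor, adjust for {H}.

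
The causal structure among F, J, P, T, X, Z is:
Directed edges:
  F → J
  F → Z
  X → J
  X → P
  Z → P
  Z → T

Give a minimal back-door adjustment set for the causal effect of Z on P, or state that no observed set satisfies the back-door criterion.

desc(Z)\{Z}={P,T}; candidates ⊆ {F,J,X}.
∅: Z⊥P given ∅ in G with Z→· removed — back-door holds.

Z→P: minimal back-door set ∅.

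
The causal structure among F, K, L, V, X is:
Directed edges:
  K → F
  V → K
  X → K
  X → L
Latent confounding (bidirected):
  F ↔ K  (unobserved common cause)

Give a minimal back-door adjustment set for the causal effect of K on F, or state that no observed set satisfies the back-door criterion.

desc(K)\{K}={F}; candidates ⊆ {L,V,X}.
K↔F: latent back-door arc(s) into K.
size 0: {}; under {} K still reaches {F,L,V,X} ∋ F.
size 1: {L}, {V}, {X}; under {L} K still reaches {F,V,X} ∋ F.
size 2: {L,V}, {L,X}, {V,X}; under {L,V} K still reaches {F,X} ∋ F.
K↔F cannot be blocked by any observed set — no back-door set.

K→F: no observed back-door set.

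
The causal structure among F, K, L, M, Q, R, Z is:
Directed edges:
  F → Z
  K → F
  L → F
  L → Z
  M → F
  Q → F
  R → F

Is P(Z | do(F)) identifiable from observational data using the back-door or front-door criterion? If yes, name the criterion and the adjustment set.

P(Z|do(F)): backdoor, adjust for {L}.

desc(F)\{F}={Z}; candidates ⊆ {K,L,M,Q,R}.
size 0: {}; under {} F still reaches {K,L,M,Q,R,Z} ∋ Z.
{L}: F⊥Z given {L} in G with F→· removed — back-door holds.
P(Z|do(F)) = Σ_{L} P(Z|F,L)·P(L).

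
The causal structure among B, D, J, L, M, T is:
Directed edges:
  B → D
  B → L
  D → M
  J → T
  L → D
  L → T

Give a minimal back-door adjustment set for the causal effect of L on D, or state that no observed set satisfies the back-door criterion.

desc(L)\{L}={D,M,T}; candidates ⊆ {B,J}.
size 0: {}; under {} L still reaches {B,D,M} ∋ D.
{B}: L⊥D given {B} in G with L→· removed — back-door holds.

L→D: minimal back-door set {B}.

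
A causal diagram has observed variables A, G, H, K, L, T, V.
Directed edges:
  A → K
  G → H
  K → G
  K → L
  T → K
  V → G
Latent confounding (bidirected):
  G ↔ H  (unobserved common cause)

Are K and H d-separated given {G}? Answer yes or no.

No — K and H are d-connected given {G}.

Bayes-Ball from K | {G} reaches {A,H,L,T,V}.
H ∈ reach(K|{G}) ⇒ K ⊥̸ H | {G}.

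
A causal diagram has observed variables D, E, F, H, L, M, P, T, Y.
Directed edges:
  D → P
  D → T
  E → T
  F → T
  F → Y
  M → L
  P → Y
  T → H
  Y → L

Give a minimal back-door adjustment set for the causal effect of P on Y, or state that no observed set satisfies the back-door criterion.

desc(P)\{P}={L,Y}; candidates ⊆ {D,E,F,H,M,T}.
∅: P⊥Y given ∅ in G with P→· removed — back-door holds.

P→Y: minimal back-door set ∅.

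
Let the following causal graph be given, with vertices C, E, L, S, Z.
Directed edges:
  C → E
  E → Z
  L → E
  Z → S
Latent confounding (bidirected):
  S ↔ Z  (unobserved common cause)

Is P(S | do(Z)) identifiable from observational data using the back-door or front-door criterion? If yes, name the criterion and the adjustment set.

desc(Z)\{Z}={S}; candidates ⊆ {C,E,L}.
Z↔S: latent back-door arc(s) into Z.
size 0: {}; under {} Z still reaches {C,E,L,S} ∋ S.
size 1: {C}, {E}, {L}; under {C} Z still reaches {E,L,S} ∋ S.
size 2: {C,E}, {C,L}, {E,L}; under {C,E} Z still reaches {S} ∋ S.
Z↔S cannot be blocked by any observed set — no back-door set.
No mediator lies on a directed Z→…→S path.
Neither criterion identifies P(S|do(Z)) in this graph.

P(S|do(Z)): not identifiable (no BD/FD set).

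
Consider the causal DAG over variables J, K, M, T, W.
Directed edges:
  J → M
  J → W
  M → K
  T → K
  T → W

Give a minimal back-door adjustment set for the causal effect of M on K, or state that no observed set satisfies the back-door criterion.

desc(M)\{M}={K}; candidates ⊆ {J,T,W}.
∅: M⊥K given ∅ in G with M→· removed — back-door holds.

M→K: minimal back-door set ∅.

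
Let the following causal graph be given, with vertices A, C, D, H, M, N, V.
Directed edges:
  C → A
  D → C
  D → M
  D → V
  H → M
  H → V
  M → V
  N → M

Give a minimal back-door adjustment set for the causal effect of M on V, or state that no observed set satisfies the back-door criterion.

desc(M)\{M}={V}; candidates ⊆ {A,C,D,H,N}.
size 0: {}; under {} M still reaches {A,C,D,H,N,V} ∋ V.
size 1: {A}, {C}, {D} …(+2); under {A} M still reaches {C,D,H,N,V} ∋ V.
{D,H}: M⊥V given {D,H} in G with M→· removed — back-door holds.

M→V: minimal back-door set {D, H}.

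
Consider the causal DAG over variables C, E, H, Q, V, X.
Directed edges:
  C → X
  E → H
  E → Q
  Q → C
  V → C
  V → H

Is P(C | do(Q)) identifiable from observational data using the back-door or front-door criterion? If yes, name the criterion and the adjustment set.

P(C|do(Q)): backdoor, adjust for ∅.

desc(Q)\{Q}={C,X}; candidates ⊆ {E,H,V}.
∅: Q⊥C given ∅ in G with Q→· removed — back-door holds.
P(C|do(Q)) = P(C|Q) — no adjustment needed.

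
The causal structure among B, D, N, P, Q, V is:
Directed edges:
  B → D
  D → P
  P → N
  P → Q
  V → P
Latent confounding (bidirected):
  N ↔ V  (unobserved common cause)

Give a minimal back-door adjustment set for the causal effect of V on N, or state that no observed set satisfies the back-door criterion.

V→N: no observed back-door set.

desc(V)\{V}={N,P,Q}; candidates ⊆ {B,D}.
V↔N: latent back-door arc(s) into V.
size 0: {}; under {} V still reaches {N} ∋ N.
size 1: {B}, {D}; under {B} V still reaches {N} ∋ N.
size 2: {B,D}; under {B,D} V still reaches {N} ∋ N.
V↔N cannot be blocked by any observed set — no back-door set.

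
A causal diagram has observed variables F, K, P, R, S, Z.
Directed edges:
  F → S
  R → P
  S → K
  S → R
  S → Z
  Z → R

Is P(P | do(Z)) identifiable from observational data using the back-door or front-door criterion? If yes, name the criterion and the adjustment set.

desc(Z)\{Z}={P,R}; candidates ⊆ {F,K,S}.
size 0: {}; under {} Z still reaches {F,K,P,R,S} ∋ P.
{S}: Z⊥P given {S} in G with Z→· removed — back-door holds.
P(P|do(Z)) = Σ_{S} P(P|Z,S)·P(S).

P(P|do(Z)): backdoor, adjust for {S}.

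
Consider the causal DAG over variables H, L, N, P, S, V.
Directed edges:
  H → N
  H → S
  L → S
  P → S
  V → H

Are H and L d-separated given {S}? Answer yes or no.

Bayes-Ball from H | {S} reaches {L,N,P,V}.
L ∈ reach(H|{S}) ⇒ H ⊥̸ L | {S}.

No — H and L are d-connected given {S}.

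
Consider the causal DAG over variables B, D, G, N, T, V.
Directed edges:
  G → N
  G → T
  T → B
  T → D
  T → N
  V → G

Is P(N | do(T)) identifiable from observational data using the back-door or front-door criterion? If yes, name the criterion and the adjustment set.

desc(T)\{T}={B,D,N}; candidates ⊆ {G,V}.
size 0: {}; under {} T still reaches {G,N,V} ∋ N.
{G}: T⊥N given {G} in G with T→· removed — back-door holds.
P(N|do(T)) = Σ_{G} P(N|T,G)·P(G).

P(N|do(T)): backdoor, adjust for {G}.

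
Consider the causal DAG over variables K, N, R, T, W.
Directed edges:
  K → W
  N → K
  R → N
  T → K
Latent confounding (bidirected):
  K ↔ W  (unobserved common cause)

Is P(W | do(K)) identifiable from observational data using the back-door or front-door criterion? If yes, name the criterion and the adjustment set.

desc(K)\{K}={W}; candidates ⊆ {N,R,T}.
K↔W: latent back-door arc(s) into K.
size 0: {}; under {} K still reaches {N,R,T,W} ∋ W.
size 1: {N}, {R}, {T}; under {N} K still reaches {T,W} ∋ W.
size 2: {N,R}, {N,T}, {R,T}; under {N,R} K still reaches {T,W} ∋ W.
K↔W cannot be blocked by any observed set — no back-door set.
No mediator lies on a directed K→…→W path.
Neither criterion identifies P(W|do(K)) in this graph.

P(W|do(K)): not identifiable (no BD/FD set).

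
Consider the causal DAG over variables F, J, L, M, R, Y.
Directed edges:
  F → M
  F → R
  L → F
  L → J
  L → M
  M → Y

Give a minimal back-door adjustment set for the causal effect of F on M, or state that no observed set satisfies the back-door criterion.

desc(F)\{F}={M,R,Y}; candidates ⊆ {J,L}.
size 0: {}; under {} F still reaches {J,L,M,Y} ∋ M.
{L}: F⊥M given {L} in G with F→· removed — back-door holds.

F→M: minimal back-door set {L}.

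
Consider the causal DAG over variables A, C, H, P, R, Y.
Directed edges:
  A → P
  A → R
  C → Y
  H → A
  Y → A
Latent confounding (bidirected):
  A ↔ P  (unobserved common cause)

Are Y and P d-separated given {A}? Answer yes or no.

Bayes-Ball from Y | {A} reaches {C,H,P}.
P ∈ reach(Y|{A}) ⇒ Y ⊥̸ P | {A}.

No — Y and P are d-connected given {A}.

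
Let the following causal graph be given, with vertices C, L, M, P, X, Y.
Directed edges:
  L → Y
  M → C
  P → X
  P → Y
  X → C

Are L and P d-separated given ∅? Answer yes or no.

Yes — L ⊥ P | ∅.

Bayes-Ball from L | ∅ reaches {Y}.
P ∉ reach(L|∅) ⇒ L ⊥ P | ∅.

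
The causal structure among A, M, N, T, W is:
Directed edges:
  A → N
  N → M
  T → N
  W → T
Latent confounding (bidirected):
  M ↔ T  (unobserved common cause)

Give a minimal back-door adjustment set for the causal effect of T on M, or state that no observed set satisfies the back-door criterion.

desc(T)\{T}={M,N}; candidates ⊆ {A,W}.
T↔M: latent back-door arc(s) into T.
size 0: {}; under {} T still reaches {M,W} ∋ M.
size 1: {A}, {W}; under {A} T still reaches {M,W} ∋ M.
size 2: {A,W}; under {A,W} T still reaches {M} ∋ M.
T↔M cannot be blocked by any observed set — no back-door set.

T→M: no observed back-door set.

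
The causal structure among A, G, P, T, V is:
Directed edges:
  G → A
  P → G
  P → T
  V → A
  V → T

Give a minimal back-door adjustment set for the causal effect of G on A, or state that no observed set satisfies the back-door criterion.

G→A: minimal back-door set ∅.

desc(G)\{G}={A}; candidates ⊆ {P,T,V}.
∅: G⊥A given ∅ in G with G→· removed — back-door holds.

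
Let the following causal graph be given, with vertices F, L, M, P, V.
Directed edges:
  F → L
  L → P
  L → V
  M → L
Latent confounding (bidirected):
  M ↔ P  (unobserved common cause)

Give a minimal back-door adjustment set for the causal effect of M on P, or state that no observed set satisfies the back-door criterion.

M→P: no observed back-door set.

desc(M)\{M}={L,P,V}; candidates ⊆ {F}.
M↔P: latent back-door arc(s) into M.
size 0: {}; under {} M still reaches {P} ∋ P.
size 1: {F}; under {F} M still reaches {P} ∋ P.
M↔P cannot be blocked by any observed set — no back-door set.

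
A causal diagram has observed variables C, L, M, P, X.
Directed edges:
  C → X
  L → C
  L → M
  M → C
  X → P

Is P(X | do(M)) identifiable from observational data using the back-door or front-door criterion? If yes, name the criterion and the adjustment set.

desc(M)\{M}={C,P,X}; candidates ⊆ {L}.
size 0: {}; under {} M still reaches {C,L,P,X} ∋ X.
{L}: M⊥X given {L} in G with M→· removed — back-door holds.
P(X|do(M)) = Σ_{L} P(X|M,L)·P(L).

P(X|do(M)): backdoor, adjust for {L}.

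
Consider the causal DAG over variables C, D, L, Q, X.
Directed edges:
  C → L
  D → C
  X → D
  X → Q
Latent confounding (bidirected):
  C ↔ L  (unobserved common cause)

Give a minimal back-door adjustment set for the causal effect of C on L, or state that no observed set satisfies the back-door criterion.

C→L: no observed back-door set.

desc(C)\{C}={L}; candidates ⊆ {D,Q,X}.
C↔L: latent back-door arc(s) into C.
size 0: {}; under {} C still reaches {D,L,Q,X} ∋ L.
size 1: {D}, {Q}, {X}; under {D} C still reaches {L} ∋ L.
size 2: {D,Q}, {D,X}, {Q,X}; under {D,Q} C still reaches {L} ∋ L.
C↔L cannot be blocked by any observed set — no back-door set.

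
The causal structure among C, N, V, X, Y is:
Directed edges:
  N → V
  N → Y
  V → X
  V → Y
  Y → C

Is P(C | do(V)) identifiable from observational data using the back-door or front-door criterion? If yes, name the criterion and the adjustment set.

desc(V)\{V}={C,X,Y}; candidates ⊆ {N}.
size 0: {}; under {} V still reaches {C,N,Y} ∋ C.
{N}: V⊥C given {N} in G with V→· removed — back-door holds.
P(C|do(V)) = Σ_{N} P(C|V,N)·P(N).

P(C|do(V)): backdoor, adjust for {N}.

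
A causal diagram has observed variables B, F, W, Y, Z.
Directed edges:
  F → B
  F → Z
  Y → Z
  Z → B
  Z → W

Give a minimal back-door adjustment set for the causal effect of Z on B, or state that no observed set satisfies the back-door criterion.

desc(Z)\{Z}={B,W}; candidates ⊆ {F,Y}.
size 0: {}; under {} Z still reaches {B,F,Y} ∋ B.
{F}: Z⊥B given {F} in G with Z→· removed — back-door holds.

Z→B: minimal back-door set {F}.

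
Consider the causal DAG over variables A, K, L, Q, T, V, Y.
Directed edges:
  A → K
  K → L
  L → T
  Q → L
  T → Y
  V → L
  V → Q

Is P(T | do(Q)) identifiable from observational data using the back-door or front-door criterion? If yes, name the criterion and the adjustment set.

desc(Q)\{Q}={L,T,Y}; candidates ⊆ {A,K,V}.
size 0: {}; under {} Q still reaches {L,T,V,Y} ∋ T.
{V}: Q⊥T given {V} in G with Q→· removed — back-door holds.
P(T|do(Q)) = Σ_{V} P(T|Q,V)·P(V).

P(T|do(Q)): backdoor, adjust for {V}.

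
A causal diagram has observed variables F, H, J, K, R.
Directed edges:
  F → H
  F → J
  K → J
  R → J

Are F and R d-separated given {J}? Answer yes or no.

Bayes-Ball from F | {J} reaches {H,K,R}.
R ∈ reach(F|{J}) ⇒ F ⊥̸ R | {J}.

No — F and R are d-connected given {J}.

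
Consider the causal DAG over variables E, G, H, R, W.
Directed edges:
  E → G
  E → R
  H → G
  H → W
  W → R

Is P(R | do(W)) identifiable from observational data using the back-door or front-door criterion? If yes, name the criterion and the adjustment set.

desc(W)\{W}={R}; candidates ⊆ {E,G,H}.
∅: W⊥R given ∅ in G with W→· removed — back-door holds.
P(R|do(W)) = P(R|W) — no adjustment needed.

P(R|do(W)): backdoor, adjust for ∅.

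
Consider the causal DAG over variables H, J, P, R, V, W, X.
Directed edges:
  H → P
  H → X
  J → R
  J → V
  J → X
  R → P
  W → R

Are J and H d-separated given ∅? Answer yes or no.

Bayes-Ball from J | ∅ reaches {P,R,V,X}.
H ∉ reach(J|∅) ⇒ J ⊥ H | ∅.

Yes — J ⊥ H | ∅.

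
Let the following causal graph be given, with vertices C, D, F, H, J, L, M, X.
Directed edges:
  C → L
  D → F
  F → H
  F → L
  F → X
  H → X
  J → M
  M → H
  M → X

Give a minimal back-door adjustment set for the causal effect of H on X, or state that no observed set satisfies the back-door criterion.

H→X: minimal back-door set {F, M}.

desc(H)\{H}={X}; candidates ⊆ {C,D,F,J,L,M}.
size 0: {}; under {} H still reaches {D,F,J,L,M,X} ∋ X.
size 1: {C}, {D}, {F} …(+3); under {C} H still reaches {D,F,J,L,M,X} ∋ X.
{F,M}: H⊥X given {F,M} in G with H→· removed — back-door holds.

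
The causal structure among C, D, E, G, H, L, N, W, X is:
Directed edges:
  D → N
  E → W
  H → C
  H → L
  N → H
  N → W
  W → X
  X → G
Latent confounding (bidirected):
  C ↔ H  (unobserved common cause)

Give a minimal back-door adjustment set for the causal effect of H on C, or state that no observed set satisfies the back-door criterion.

desc(H)\{H}={C,L}; candidates ⊆ {D,E,G,N,W,X}.
H↔C: latent back-door arc(s) into H.
size 0: {}; under {} H still reaches {C,D,G,N,W,X} ∋ C.
size 1: {D}, {E}, {G} …(+3); under {D} H still reaches {C,G,N,W,X} ∋ C.
size 2: {D,E}, {D,G}, {D,N} …(+12); under {D,E} H still reaches {C,G,N,W,X} ∋ C.
H↔C cannot be blocked by any observed set — no back-door set.

H→C: no observed back-door set.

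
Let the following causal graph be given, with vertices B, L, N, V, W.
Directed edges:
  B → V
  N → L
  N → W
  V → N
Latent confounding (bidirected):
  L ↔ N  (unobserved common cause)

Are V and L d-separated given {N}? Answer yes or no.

Bayes-Ball from V | {N} reaches {B,L}.
L ∈ reach(V|{N}) ⇒ V ⊥̸ L | {N}.

No — V and L are d-connected given {N}.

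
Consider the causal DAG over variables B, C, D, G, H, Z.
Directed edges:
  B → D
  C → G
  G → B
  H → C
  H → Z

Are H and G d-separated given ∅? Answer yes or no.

Bayes-Ball from H | ∅ reaches {B,C,D,G,Z}.
G ∈ reach(H|∅) ⇒ H ⊥̸ G | ∅.

No — H and G are d-connected given ∅.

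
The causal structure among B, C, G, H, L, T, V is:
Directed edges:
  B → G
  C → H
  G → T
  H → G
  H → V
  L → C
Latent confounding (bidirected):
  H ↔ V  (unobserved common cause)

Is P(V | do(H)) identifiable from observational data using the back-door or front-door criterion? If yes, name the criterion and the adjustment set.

P(V|do(H)): not identifiable (no BD/FD set).

desc(H)\{H}={G,T,V}; candidates ⊆ {B,C,L}.
H↔V: latent back-door arc(s) into H.
size 0: {}; under {} H still reaches {C,L,V} ∋ V.
size 1: {B}, {C}, {L}; under {B} H still reaches {C,L,V} ∋ V.
size 2: {B,C}, {B,L}, {C,L}; under {B,C} H still reaches {V} ∋ V.
H↔V cannot be blocked by any observed set — no back-door set.
No mediator lies on a directed H→…→V path.
Neither criterion identifies P(V|do(H)) in this graph.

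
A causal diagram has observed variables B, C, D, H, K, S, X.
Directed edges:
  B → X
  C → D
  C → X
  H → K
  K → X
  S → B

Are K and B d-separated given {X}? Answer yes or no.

No — K and B are d-connected given {X}.

Bayes-Ball from K | {X} reaches {B,C,D,H,S}.
B ∈ reach(K|{X}) ⇒ K ⊥̸ B | {X}.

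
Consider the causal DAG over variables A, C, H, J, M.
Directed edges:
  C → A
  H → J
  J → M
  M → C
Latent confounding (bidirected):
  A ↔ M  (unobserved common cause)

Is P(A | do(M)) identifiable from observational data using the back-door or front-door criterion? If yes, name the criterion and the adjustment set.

P(A|do(M)): frontdoor, adjust for {C}.

desc(M)\{M}={A,C}; candidates ⊆ {H,J}.
M↔A: latent back-door arc(s) into M.
size 0: {}; under {} M still reaches {A,H,J} ∋ A.
size 1: {H}, {J}; under {H} M still reaches {A,J} ∋ A.
size 2: {H,J}; under {H,J} M still reaches {A} ∋ A.
M↔A cannot be blocked by any observed set — no back-door set.
{C}: (i) intercepts every directed M→A path; (ii) no back-door M→{C}; (iii) {M} blocks every back-door {C}→A. Front-door holds.
P(A|do(M)) = Σ_{C} P(C|M) Σ_{M'} P(A|C,M')P(M').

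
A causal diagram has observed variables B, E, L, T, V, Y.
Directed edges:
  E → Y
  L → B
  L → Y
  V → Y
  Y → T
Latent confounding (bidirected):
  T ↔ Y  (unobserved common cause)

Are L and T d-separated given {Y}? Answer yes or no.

Bayes-Ball from L | {Y} reaches {B,E,T,V}.
T ∈ reach(L|{Y}) ⇒ L ⊥̸ T | {Y}.

No — L and T are d-connected given {Y}.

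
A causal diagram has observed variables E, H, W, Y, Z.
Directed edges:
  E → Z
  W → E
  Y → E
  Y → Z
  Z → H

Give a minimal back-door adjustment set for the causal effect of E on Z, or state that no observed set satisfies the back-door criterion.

E→Z: minimal back-door set {Y}.

desc(E)\{E}={H,Z}; candidates ⊆ {W,Y}.
size 0: {}; under {} E still reaches {H,W,Y,Z} ∋ Z.
{Y}: E⊥Z given {Y} in G with E→· removed — back-door holds.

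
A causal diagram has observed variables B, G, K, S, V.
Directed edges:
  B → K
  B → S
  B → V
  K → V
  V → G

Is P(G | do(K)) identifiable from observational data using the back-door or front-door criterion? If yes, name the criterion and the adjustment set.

P(G|do(K)): backdoor, adjust for {B}.

desc(K)\{K}={G,V}; candidates ⊆ {B,S}.
size 0: {}; under {} K still reaches {B,G,S,V} ∋ G.
{B}: K⊥G given {B} in G with K→· removed — back-door holds.
P(G|do(K)) = Σ_{B} P(G|K,B)·P(B).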